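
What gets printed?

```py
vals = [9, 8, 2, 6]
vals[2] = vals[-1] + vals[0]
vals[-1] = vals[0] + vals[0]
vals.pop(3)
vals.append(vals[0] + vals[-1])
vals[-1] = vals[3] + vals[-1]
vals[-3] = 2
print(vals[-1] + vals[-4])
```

vals[2] = vals[-1]+vals[0] = 6+9 = 15 → [9, 8, 15, 6]
vals[-1] = vals[0]+vals[0] = 9+9 = 18 → [9, 8, 15, 18]
pop(3) removes 18 → [9, 8, 15]
append vals[0]+vals[-1] = 9+15 = 24 → [9, 8, 15, 24]
vals[-1] = vals[3]+vals[-1] = 24+24 = 48 → [9, 8, 15, 48]
vals[-3] = 2 → [9, 2, 15, 48]
vals[-1]+vals[-4] = 48+9 = 57

57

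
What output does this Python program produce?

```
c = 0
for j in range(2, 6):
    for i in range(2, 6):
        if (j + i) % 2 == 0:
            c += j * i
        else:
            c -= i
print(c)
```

72

j=2,i=2: even sum, c = 0+4 = 4
j=2,i=3: odd sum, c = 4-3 = 1
j=2,i=4: even sum, c = 1+8 = 9
j=2,i=5: odd sum, c = 9-5 = 4
j=3,i=2: odd sum, c = 4-2 = 2
j=3,i=3: even sum, c = 2+9 = 11
j=3,i=4: odd sum, c = 11-4 = 7
j=3,i=5: even sum, c = 7+15 = 22
j=4,i=2: even sum, c = 22+8 = 30
j=4,i=3: odd sum, c = 30-3 = 27
j=4,i=4: even sum, c = 27+16 = 43
j=4,i=5: odd sum, c = 43-5 = 38
j=5,i=2: odd sum, c = 38-2 = 36
j=5,i=3: even sum, c = 36+15 = 51
j=5,i=4: odd sum, c = 51-4 = 47
j=5,i=5: even sum, c = 47+25 = 72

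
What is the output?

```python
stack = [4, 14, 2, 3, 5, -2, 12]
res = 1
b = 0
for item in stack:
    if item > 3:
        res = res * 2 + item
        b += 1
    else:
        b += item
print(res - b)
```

item=4: >3, res = 1*2+4 = 6; b=1
item=14: >3, res = 6*2+14 = 26; b=2
item=2: not >3; b=4
item=3: not >3; b=7
item=5: >3, res = 26*2+5 = 57; b=8
item=-2: not >3; b=6
item=12: >3, res = 57*2+12 = 126; b=7
res-b = 126-7 = 119

119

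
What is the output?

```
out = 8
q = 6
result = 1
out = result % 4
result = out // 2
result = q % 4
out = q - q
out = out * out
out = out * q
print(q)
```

6

out = 1%4 = 1
result = 1//2 = 0
result = 6%4 = 2
out = 6-6 = 0
out = 0*0 = 0
out = 0*6 = 0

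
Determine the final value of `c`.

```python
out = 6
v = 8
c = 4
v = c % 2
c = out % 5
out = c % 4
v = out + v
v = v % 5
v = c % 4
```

v = 4%2 = 0
c = 6%5 = 1
out = 1%4 = 1
v = 1+0 = 1
v = 1%5 = 1
v = 1%4 = 1

1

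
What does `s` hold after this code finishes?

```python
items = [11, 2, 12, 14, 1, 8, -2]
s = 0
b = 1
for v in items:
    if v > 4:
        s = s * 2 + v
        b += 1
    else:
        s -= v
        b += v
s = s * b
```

v=11: >4, s = 0*2+11 = 11; b=2
v=2: not >4, s = 11-2 = 9; b=4
v=12: >4, s = 9*2+12 = 30; b=5
v=14: >4, s = 30*2+14 = 74; b=6
v=1: not >4, s = 74-1 = 73; b=7
v=8: >4, s = 73*2+8 = 154; b=8
v=-2: not >4, s = 154-(-2) = 156; b=6
s*b = 156*6 = 936

936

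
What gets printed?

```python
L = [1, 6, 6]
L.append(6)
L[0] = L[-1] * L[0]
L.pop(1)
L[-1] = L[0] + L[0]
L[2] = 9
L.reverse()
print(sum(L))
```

21

append 6 → [1, 6, 6, 6]
L[0] = L[-1]*L[0] = 6*1 = 6 → [6, 6, 6, 6]
pop(1) removes 6 → [6, 6, 6]
L[-1] = L[0]+L[0] = 6+6 = 12 → [6, 6, 12]
L[2] = 9 → [6, 6, 9]
reverse → [9, 6, 6]
sum = 21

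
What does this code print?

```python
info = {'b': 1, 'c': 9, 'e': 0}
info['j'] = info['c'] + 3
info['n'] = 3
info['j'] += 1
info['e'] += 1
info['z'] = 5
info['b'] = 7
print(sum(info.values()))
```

info['j'] = info['c']+3 = 12 → {'b': 1, 'c': 9, 'e': 0, 'j': 12}
info['n'] = 3 → {'b': 1, 'c': 9, 'e': 0, 'j': 12, 'n': 3}
info['j'] = 12+1 = 13 → {'b': 1, 'c': 9, 'e': 0, 'j': 13, 'n': 3}
info['e'] = 0+1 = 1 → {'b': 1, 'c': 9, 'e': 1, 'j': 13, 'n': 3}
info['z'] = 5 → {'b': 1, 'c': 9, 'e': 1, 'j': 13, 'n': 3, 'z': 5}
info['b'] = 7 → {'b': 7, 'c': 9, 'e': 1, 'j': 13, 'n': 3, 'z': 5}
sum of values = 38

38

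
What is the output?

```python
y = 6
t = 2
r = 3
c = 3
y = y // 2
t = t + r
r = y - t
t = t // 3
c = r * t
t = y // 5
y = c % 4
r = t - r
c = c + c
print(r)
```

2

y = 6//2 = 3
t = 2+3 = 5
r = 3-5 = -2
t = 5//3 = 1
c = (-2)*1 = -2
t = 3//5 = 0
y = (-2)%4 = 2
r = 0-(-2) = 2
c = (-2)+(-2) = -4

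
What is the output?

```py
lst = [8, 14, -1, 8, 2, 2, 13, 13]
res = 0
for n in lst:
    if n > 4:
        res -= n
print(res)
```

-56

n=8: >4, res = 0-8 = -8
n=14: >4, res = (-8)-14 = -22
n=-1: not >4
n=8: >4, res = (-22)-8 = -30
n=2: not >4
n=2: not >4
n=13: >4, res = (-30)-13 = -43
n=13: >4, res = (-43)-13 = -56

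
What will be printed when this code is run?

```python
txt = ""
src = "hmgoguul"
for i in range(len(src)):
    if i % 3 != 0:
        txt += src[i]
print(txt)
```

mggul

i=0: skip
i=1: add 'm' → 'm'
i=2: add 'g' → 'mg'
i=3: skip
i=4: add 'g' → 'mgg'
i=5: add 'u' → 'mggu'
i=6: skip
i=7: add 'l' → 'mggul'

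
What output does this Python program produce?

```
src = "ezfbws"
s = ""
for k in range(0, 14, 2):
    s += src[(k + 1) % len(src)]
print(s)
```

k=0: add src[1]='z' → 'z'
k=2: add src[3]='b' → 'zb'
k=4: add src[5]='s' → 'zbs'
k=6: add src[1]='z' → 'zbsz'
k=8: add src[3]='b' → 'zbszb'
k=10: add src[5]='s' → 'zbszbs'
k=12: add src[1]='z' → 'zbszbsz'

zbszbsz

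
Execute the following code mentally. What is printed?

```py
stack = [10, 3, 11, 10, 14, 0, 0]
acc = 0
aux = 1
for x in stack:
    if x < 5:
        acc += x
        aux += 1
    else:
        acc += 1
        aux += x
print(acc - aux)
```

x=10: not <5, acc = 0+1 = 1; aux=11
x=3: <5, acc = 1+3 = 4; aux=12
x=11: not <5, acc = 4+1 = 5; aux=23
x=10: not <5, acc = 5+1 = 6; aux=33
x=14: not <5, acc = 6+1 = 7; aux=47
x=0: <5, acc = 7+0 = 7; aux=48
x=0: <5, acc = 7+0 = 7; aux=49
acc-aux = 7-49 = -42

-42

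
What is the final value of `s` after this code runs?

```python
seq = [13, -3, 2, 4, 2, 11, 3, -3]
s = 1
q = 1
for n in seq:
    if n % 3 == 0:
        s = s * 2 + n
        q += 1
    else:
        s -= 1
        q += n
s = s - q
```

-61

n=13: not %3==0, s = 1-1 = 0; q=14
n=-3: %3==0, s = 0*2+(-3) = -3; q=15
n=2: not %3==0, s = (-3)-1 = -4; q=17
n=4: not %3==0, s = (-4)-1 = -5; q=21
n=2: not %3==0, s = (-5)-1 = -6; q=23
n=11: not %3==0, s = (-6)-1 = -7; q=34
n=3: %3==0, s = (-7)*2+3 = -11; q=35
n=-3: %3==0, s = (-11)*2+(-3) = -25; q=36
s-q = (-25)-36 = -61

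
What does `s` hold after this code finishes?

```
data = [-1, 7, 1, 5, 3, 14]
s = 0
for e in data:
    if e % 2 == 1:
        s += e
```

e=-1: odd, s = 0+(-1) = -1
e=7: odd, s = (-1)+7 = 6
e=1: odd, s = 6+1 = 7
e=5: odd, s = 7+5 = 12
e=3: odd, s = 12+3 = 15
e=14: not odd

15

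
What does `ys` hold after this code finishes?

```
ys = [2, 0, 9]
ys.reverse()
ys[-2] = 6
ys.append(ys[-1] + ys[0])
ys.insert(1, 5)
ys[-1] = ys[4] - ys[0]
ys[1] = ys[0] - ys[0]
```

reverse → [9, 0, 2]
ys[-2] = 6 → [9, 6, 2]
append ys[-1]+ys[0] = 2+9 = 11 → [9, 6, 2, 11]
insert 5 at 1 → [9, 5, 6, 2, 11]
ys[-1] = ys[4]-ys[0] = 11-9 = 2 → [9, 5, 6, 2, 2]
ys[1] = ys[0]-ys[0] = 9-9 = 0 → [9, 0, 6, 2, 2]

[9, 0, 6, 2, 2]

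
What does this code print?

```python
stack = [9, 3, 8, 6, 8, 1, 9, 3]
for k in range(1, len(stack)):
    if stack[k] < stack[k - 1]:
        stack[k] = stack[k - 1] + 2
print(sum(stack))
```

k=1: 3<9, stack[1] = 9+2 = 11 → [9, 11, 8, 6, 8, 1, 9, 3]
k=2: 8<11, stack[2] = 11+2 = 13 → [9, 11, 13, 6, 8, 1, 9, 3]
k=3: 6<13, stack[3] = 13+2 = 15 → [9, 11, 13, 15, 8, 1, 9, 3]
k=4: 8<15, stack[4] = 15+2 = 17 → [9, 11, 13, 15, 17, 1, 9, 3]
k=5: 1<17, stack[5] = 17+2 = 19 → [9, 11, 13, 15, 17, 19, 9, 3]
k=6: 9<19, stack[6] = 19+2 = 21 → [9, 11, 13, 15, 17, 19, 21, 3]
k=7: 3<21, stack[7] = 21+2 = 23 → [9, 11, 13, 15, 17, 19, 21, 23]
sum = 128

128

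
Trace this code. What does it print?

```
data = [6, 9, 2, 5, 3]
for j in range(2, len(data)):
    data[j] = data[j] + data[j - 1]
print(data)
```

j=2: data[2] = 2+9 = 11 → [6, 9, 11, 5, 3]
j=3: data[3] = 5+11 = 16 → [6, 9, 11, 16, 3]
j=4: data[4] = 3+16 = 19 → [6, 9, 11, 16, 19]

[6, 9, 11, 16, 19]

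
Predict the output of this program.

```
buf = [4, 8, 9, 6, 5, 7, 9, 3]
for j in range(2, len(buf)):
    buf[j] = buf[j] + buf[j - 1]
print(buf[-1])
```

47

j=2: buf[2] = 9+8 = 17 → [4, 8, 17, 6, 5, 7, 9, 3]
j=3: buf[3] = 6+17 = 23 → [4, 8, 17, 23, 5, 7, 9, 3]
j=4: buf[4] = 5+23 = 28 → [4, 8, 17, 23, 28, 7, 9, 3]
j=5: buf[5] = 7+28 = 35 → [4, 8, 17, 23, 28, 35, 9, 3]
j=6: buf[6] = 9+35 = 44 → [4, 8, 17, 23, 28, 35, 44, 3]
j=7: buf[7] = 3+44 = 47 → [4, 8, 17, 23, 28, 35, 44, 47]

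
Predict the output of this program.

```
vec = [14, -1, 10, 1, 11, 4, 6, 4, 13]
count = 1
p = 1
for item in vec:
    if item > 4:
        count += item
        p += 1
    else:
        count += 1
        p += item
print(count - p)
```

item=14: >4, count = 1+14 = 15; p=2
item=-1: not >4, count = 15+1 = 16; p=1
item=10: >4, count = 16+10 = 26; p=2
item=1: not >4, count = 26+1 = 27; p=3
item=11: >4, count = 27+11 = 38; p=4
item=4: not >4, count = 38+1 = 39; p=8
item=6: >4, count = 39+6 = 45; p=9
item=4: not >4, count = 45+1 = 46; p=13
item=13: >4, count = 46+13 = 59; p=14
count-p = 59-14 = 45

45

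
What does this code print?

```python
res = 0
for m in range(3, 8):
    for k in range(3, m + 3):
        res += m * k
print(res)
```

m=3,k=3: res = 0+9 = 9
m=3,k=4: res = 9+12 = 21
m=3,k=5: res = 21+15 = 36
m=4,k=3: res = 36+12 = 48
m=4,k=4: res = 48+16 = 64
m=4,k=5: res = 64+20 = 84
m=4,k=6: res = 84+24 = 108
m=5,k=3: res = 108+15 = 123
m=5,k=4: res = 123+20 = 143
m=5,k=5: res = 143+25 = 168
m=5,k=6: res = 168+30 = 198
m=5,k=7: res = 198+35 = 233
m=6,k=3: res = 233+18 = 251
m=6,k=4: res = 251+24 = 275
m=6,k=5: res = 275+30 = 305
m=6,k=6: res = 305+36 = 341
m=6,k=7: res = 341+42 = 383
m=6,k=8: res = 383+48 = 431
m=7,k=3: res = 431+21 = 452
m=7,k=4: res = 452+28 = 480
m=7,k=5: res = 480+35 = 515
m=7,k=6: res = 515+42 = 557
m=7,k=7: res = 557+49 = 606
m=7,k=8: res = 606+56 = 662
m=7,k=9: res = 662+63 = 725

725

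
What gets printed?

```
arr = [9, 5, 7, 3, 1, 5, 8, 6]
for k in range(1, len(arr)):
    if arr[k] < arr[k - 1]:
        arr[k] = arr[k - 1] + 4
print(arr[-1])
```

k=1: 5<9, arr[1] = 9+4 = 13 → [9, 13, 7, 3, 1, 5, 8, 6]
k=2: 7<13, arr[2] = 13+4 = 17 → [9, 13, 17, 3, 1, 5, 8, 6]
k=3: 3<17, arr[3] = 17+4 = 21 → [9, 13, 17, 21, 1, 5, 8, 6]
k=4: 1<21, arr[4] = 21+4 = 25 → [9, 13, 17, 21, 25, 5, 8, 6]
k=5: 5<25, arr[5] = 25+4 = 29 → [9, 13, 17, 21, 25, 29, 8, 6]
k=6: 8<29, arr[6] = 29+4 = 33 → [9, 13, 17, 21, 25, 29, 33, 6]
k=7: 6<33, arr[7] = 33+4 = 37 → [9, 13, 17, 21, 25, 29, 33, 37]

37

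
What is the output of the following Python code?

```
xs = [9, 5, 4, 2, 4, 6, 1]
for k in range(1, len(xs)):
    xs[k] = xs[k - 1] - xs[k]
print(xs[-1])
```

k=1: xs[1] = 9-5 = 4 → [9, 4, 4, 2, 4, 6, 1]
k=2: xs[2] = 4-4 = 0 → [9, 4, 0, 2, 4, 6, 1]
k=3: xs[3] = 0-2 = -2 → [9, 4, 0, -2, 4, 6, 1]
k=4: xs[4] = (-2)-4 = -6 → [9, 4, 0, -2, -6, 6, 1]
k=5: xs[5] = (-6)-6 = -12 → [9, 4, 0, -2, -6, -12, 1]
k=6: xs[6] = (-12)-1 = -13 → [9, 4, 0, -2, -6, -12, -13]

-13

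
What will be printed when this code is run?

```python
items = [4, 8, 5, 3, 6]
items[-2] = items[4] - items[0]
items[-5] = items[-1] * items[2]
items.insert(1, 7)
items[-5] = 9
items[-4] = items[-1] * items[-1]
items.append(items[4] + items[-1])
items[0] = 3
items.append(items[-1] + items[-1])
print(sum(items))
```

items[-2] = items[4]-items[0] = 6-4 = 2 → [4, 8, 5, 2, 6]
items[-5] = items[-1]*items[2] = 6*5 = 30 → [30, 8, 5, 2, 6]
insert 7 at 1 → [30, 7, 8, 5, 2, 6]
items[-5] = 9 → [30, 9, 8, 5, 2, 6]
items[-4] = items[-1]*items[-1] = 6*6 = 36 → [30, 9, 36, 5, 2, 6]
append items[4]+items[-1] = 2+6 = 8 → [30, 9, 36, 5, 2, 6, 8]
items[0] = 3 → [3, 9, 36, 5, 2, 6, 8]
append items[-1]+items[-1] = 8+8 = 16 → [3, 9, 36, 5, 2, 6, 8, 16]
sum = 85

85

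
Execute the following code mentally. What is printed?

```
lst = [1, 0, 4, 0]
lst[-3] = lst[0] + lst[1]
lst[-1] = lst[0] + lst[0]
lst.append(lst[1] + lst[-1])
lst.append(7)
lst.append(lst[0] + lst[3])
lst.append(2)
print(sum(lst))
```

lst[-3] = lst[0]+lst[1] = 1+0 = 1 → [1, 1, 4, 0]
lst[-1] = lst[0]+lst[0] = 1+1 = 2 → [1, 1, 4, 2]
append lst[1]+lst[-1] = 1+2 = 3 → [1, 1, 4, 2, 3]
append 7 → [1, 1, 4, 2, 3, 7]
append lst[0]+lst[3] = 1+2 = 3 → [1, 1, 4, 2, 3, 7, 3]
append 2 → [1, 1, 4, 2, 3, 7, 3, 2]
sum = 23

23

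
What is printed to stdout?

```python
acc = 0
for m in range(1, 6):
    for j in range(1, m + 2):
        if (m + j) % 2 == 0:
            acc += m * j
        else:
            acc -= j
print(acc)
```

m=1,j=1: even sum, acc = 0+1 = 1
m=1,j=2: odd sum, acc = 1-2 = -1
m=2,j=1: odd sum, acc = (-1)-1 = -2
m=2,j=2: even sum, acc = (-2)+4 = 2
m=2,j=3: odd sum, acc = 2-3 = -1
m=3,j=1: even sum, acc = (-1)+3 = 2
m=3,j=2: odd sum, acc = 2-2 = 0
m=3,j=3: even sum, acc = 0+9 = 9
m=3,j=4: odd sum, acc = 9-4 = 5
m=4,j=1: odd sum, acc = 5-1 = 4
m=4,j=2: even sum, acc = 4+8 = 12
m=4,j=3: odd sum, acc = 12-3 = 9
m=4,j=4: even sum, acc = 9+16 = 25
m=4,j=5: odd sum, acc = 25-5 = 20
m=5,j=1: even sum, acc = 20+5 = 25
m=5,j=2: odd sum, acc = 25-2 = 23
m=5,j=3: even sum, acc = 23+15 = 38
m=5,j=4: odd sum, acc = 38-4 = 34
m=5,j=5: even sum, acc = 34+25 = 59
m=5,j=6: odd sum, acc = 59-6 = 53

53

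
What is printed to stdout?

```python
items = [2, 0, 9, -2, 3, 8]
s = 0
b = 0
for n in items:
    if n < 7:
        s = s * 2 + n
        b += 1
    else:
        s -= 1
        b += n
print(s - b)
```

n=2: <7, s = 0*2+2 = 2; b=1
n=0: <7, s = 2*2+0 = 4; b=2
n=9: not <7, s = 4-1 = 3; b=11
n=-2: <7, s = 3*2+(-2) = 4; b=12
n=3: <7, s = 4*2+3 = 11; b=13
n=8: not <7, s = 11-1 = 10; b=21
s-b = 10-21 = -11

-11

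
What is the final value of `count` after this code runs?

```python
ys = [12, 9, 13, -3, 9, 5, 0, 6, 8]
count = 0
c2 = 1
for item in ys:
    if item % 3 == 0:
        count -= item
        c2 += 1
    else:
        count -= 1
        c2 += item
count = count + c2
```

item=12: %3==0, count = 0-12 = -12; c2=2
item=9: %3==0, count = (-12)-9 = -21; c2=3
item=13: not %3==0, count = (-21)-1 = -22; c2=16
item=-3: %3==0, count = (-22)-(-3) = -19; c2=17
item=9: %3==0, count = (-19)-9 = -28; c2=18
item=5: not %3==0, count = (-28)-1 = -29; c2=23
item=0: %3==0, count = (-29)-0 = -29; c2=24
item=6: %3==0, count = (-29)-6 = -35; c2=25
item=8: not %3==0, count = (-35)-1 = -36; c2=33
count+c2 = (-36)+33 = -3

-3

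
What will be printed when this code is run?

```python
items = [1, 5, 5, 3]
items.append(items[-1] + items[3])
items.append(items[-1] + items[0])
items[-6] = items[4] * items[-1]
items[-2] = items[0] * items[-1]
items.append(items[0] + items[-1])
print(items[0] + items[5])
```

49

append items[-1]+items[3] = 3+3 = 6 → [1, 5, 5, 3, 6]
append items[-1]+items[0] = 6+1 = 7 → [1, 5, 5, 3, 6, 7]
items[-6] = items[4]*items[-1] = 6*7 = 42 → [42, 5, 5, 3, 6, 7]
items[-2] = items[0]*items[-1] = 42*7 = 294 → [42, 5, 5, 3, 294, 7]
append items[0]+items[-1] = 42+7 = 49 → [42, 5, 5, 3, 294, 7, 49]
items[0]+items[5] = 42+7 = 49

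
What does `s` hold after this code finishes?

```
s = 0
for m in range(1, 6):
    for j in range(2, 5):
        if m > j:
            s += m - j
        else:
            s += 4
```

46

m=1,j=2: not 1>2, s = 0+4 = 4
m=1,j=3: not 1>3, s = 4+4 = 8
m=1,j=4: not 1>4, s = 8+4 = 12
m=2,j=2: not 2>2, s = 12+4 = 16
m=2,j=3: not 2>3, s = 16+4 = 20
m=2,j=4: not 2>4, s = 20+4 = 24
m=3,j=2: 3>2, s = 24+1 = 25
m=3,j=3: not 3>3, s = 25+4 = 29
m=3,j=4: not 3>4, s = 29+4 = 33
m=4,j=2: 4>2, s = 33+2 = 35
m=4,j=3: 4>3, s = 35+1 = 36
m=4,j=4: not 4>4, s = 36+4 = 40
m=5,j=2: 5>2, s = 40+3 = 43
m=5,j=3: 5>3, s = 43+2 = 45
m=5,j=4: 5>4, s = 45+1 = 46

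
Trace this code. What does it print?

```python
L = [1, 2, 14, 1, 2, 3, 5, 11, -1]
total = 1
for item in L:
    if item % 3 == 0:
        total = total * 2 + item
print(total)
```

5

item=1: not %3==0
item=2: not %3==0
item=14: not %3==0
item=1: not %3==0
item=2: not %3==0
item=3: %3==0, total = 1*2+3 = 5
item=5: not %3==0
item=11: not %3==0
item=-1: not %3==0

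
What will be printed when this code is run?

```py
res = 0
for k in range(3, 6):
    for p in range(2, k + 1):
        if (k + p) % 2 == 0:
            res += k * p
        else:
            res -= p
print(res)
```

62

k=3,p=2: odd sum, res = 0-2 = -2
k=3,p=3: even sum, res = (-2)+9 = 7
k=4,p=2: even sum, res = 7+8 = 15
k=4,p=3: odd sum, res = 15-3 = 12
k=4,p=4: even sum, res = 12+16 = 28
k=5,p=2: odd sum, res = 28-2 = 26
k=5,p=3: even sum, res = 26+15 = 41
k=5,p=4: odd sum, res = 41-4 = 37
k=5,p=5: even sum, res = 37+25 = 62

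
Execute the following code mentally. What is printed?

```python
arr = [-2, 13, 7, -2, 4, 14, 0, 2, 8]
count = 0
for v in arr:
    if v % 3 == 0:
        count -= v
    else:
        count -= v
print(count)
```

v=-2: not %3==0, count = 0-(-2) = 2
v=13: not %3==0, count = 2-13 = -11
v=7: not %3==0, count = (-11)-7 = -18
v=-2: not %3==0, count = (-18)-(-2) = -16
v=4: not %3==0, count = (-16)-4 = -20
v=14: not %3==0, count = (-20)-14 = -34
v=0: %3==0, count = (-34)-0 = -34
v=2: not %3==0, count = (-34)-2 = -36
v=8: not %3==0, count = (-36)-8 = -44

-44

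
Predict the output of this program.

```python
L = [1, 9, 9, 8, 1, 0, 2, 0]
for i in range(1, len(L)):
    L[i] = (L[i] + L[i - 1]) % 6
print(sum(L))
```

i=1: L[1] = (9+1)%6 = 4 → [1, 4, 9, 8, 1, 0, 2, 0]
i=2: L[2] = (9+4)%6 = 1 → [1, 4, 1, 8, 1, 0, 2, 0]
i=3: L[3] = (8+1)%6 = 3 → [1, 4, 1, 3, 1, 0, 2, 0]
i=4: L[4] = (1+3)%6 = 4 → [1, 4, 1, 3, 4, 0, 2, 0]
i=5: L[5] = (0+4)%6 = 4 → [1, 4, 1, 3, 4, 4, 2, 0]
i=6: L[6] = (2+4)%6 = 0 → [1, 4, 1, 3, 4, 4, 0, 0]
i=7: L[7] = (0+0)%6 = 0 → [1, 4, 1, 3, 4, 4, 0, 0]
sum = 17

17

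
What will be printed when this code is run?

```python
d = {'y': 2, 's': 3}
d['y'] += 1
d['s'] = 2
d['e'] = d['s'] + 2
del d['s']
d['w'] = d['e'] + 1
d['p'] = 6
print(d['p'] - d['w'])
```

d['y'] = 2+1 = 3 → {'y': 3, 's': 3}
d['s'] = 2 → {'y': 3, 's': 2}
d['e'] = d['s']+2 = 4 → {'y': 3, 's': 2, 'e': 4}
del 's' → {'y': 3, 'e': 4}
d['w'] = d['e']+1 = 5 → {'y': 3, 'e': 4, 'w': 5}
d['p'] = 6 → {'y': 3, 'e': 4, 'w': 5, 'p': 6}
d['p']-d['w'] = 6-5 = 1

1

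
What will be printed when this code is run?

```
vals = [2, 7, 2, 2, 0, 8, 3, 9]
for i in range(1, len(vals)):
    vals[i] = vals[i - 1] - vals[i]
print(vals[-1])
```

-29

i=1: vals[1] = 2-7 = -5 → [2, -5, 2, 2, 0, 8, 3, 9]
i=2: vals[2] = (-5)-2 = -7 → [2, -5, -7, 2, 0, 8, 3, 9]
i=3: vals[3] = (-7)-2 = -9 → [2, -5, -7, -9, 0, 8, 3, 9]
i=4: vals[4] = (-9)-0 = -9 → [2, -5, -7, -9, -9, 8, 3, 9]
i=5: vals[5] = (-9)-8 = -17 → [2, -5, -7, -9, -9, -17, 3, 9]
i=6: vals[6] = (-17)-3 = -20 → [2, -5, -7, -9, -9, -17, -20, 9]
i=7: vals[7] = (-20)-9 = -29 → [2, -5, -7, -9, -9, -17, -20, -29]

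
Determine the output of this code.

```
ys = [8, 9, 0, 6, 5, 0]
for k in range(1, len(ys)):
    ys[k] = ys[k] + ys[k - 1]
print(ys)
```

k=1: ys[1] = 9+8 = 17 → [8, 17, 0, 6, 5, 0]
k=2: ys[2] = 0+17 = 17 → [8, 17, 17, 6, 5, 0]
k=3: ys[3] = 6+17 = 23 → [8, 17, 17, 23, 5, 0]
k=4: ys[4] = 5+23 = 28 → [8, 17, 17, 23, 28, 0]
k=5: ys[5] = 0+28 = 28 → [8, 17, 17, 23, 28, 28]

[8, 17, 17, 23, 28, 28]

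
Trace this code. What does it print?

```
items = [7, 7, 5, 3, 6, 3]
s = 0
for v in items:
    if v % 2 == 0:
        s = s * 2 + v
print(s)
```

6

v=7: not even
v=7: not even
v=5: not even
v=3: not even
v=6: even, s = 0*2+6 = 6
v=3: not even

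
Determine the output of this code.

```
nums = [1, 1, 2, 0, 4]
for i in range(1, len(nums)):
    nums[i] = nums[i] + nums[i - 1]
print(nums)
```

[1, 2, 4, 4, 8]

i=1: nums[1] = 1+1 = 2 → [1, 2, 2, 0, 4]
i=2: nums[2] = 2+2 = 4 → [1, 2, 4, 0, 4]
i=3: nums[3] = 0+4 = 4 → [1, 2, 4, 4, 4]
i=4: nums[4] = 4+4 = 8 → [1, 2, 4, 4, 8]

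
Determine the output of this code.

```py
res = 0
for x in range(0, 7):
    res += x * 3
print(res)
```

63

x=0: res = 0+0*3 = 0
x=1: res = 0+1*3 = 3
x=2: res = 3+2*3 = 9
x=3: res = 9+3*3 = 18
x=4: res = 18+4*3 = 30
x=5: res = 30+5*3 = 45
x=6: res = 45+6*3 = 63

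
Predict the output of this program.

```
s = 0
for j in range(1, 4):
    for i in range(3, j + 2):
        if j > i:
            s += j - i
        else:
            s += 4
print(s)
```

j=2,i=3: not 2>3, s = 0+4 = 4
j=3,i=3: not 3>3, s = 4+4 = 8
j=3,i=4: not 3>4, s = 8+4 = 12

12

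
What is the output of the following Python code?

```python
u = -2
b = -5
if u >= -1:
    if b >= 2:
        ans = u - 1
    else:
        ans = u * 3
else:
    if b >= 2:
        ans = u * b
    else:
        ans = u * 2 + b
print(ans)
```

u=-2, b=-5
u >= -1 is False; b >= 2 is False
→ ans = u * 2 + b = -9

-9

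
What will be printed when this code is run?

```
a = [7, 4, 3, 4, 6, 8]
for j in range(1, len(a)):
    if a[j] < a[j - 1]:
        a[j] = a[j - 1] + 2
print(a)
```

j=1: 4<7, a[1] = 7+2 = 9 → [7, 9, 3, 4, 6, 8]
j=2: 3<9, a[2] = 9+2 = 11 → [7, 9, 11, 4, 6, 8]
j=3: 4<11, a[3] = 11+2 = 13 → [7, 9, 11, 13, 6, 8]
j=4: 6<13, a[4] = 13+2 = 15 → [7, 9, 11, 13, 15, 8]
j=5: 8<15, a[5] = 15+2 = 17 → [7, 9, 11, 13, 15, 17]

[7, 9, 11, 13, 15, 17]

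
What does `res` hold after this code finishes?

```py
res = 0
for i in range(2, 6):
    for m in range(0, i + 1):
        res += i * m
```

i=2,m=0: res = 0+0 = 0
i=2,m=1: res = 0+2 = 2
i=2,m=2: res = 2+4 = 6
i=3,m=0: res = 6+0 = 6
i=3,m=1: res = 6+3 = 9
i=3,m=2: res = 9+6 = 15
i=3,m=3: res = 15+9 = 24
i=4,m=0: res = 24+0 = 24
i=4,m=1: res = 24+4 = 28
i=4,m=2: res = 28+8 = 36
i=4,m=3: res = 36+12 = 48
i=4,m=4: res = 48+16 = 64
i=5,m=0: res = 64+0 = 64
i=5,m=1: res = 64+5 = 69
i=5,m=2: res = 69+10 = 79
i=5,m=3: res = 79+15 = 94
i=5,m=4: res = 94+20 = 114
i=5,m=5: res = 114+25 = 139

139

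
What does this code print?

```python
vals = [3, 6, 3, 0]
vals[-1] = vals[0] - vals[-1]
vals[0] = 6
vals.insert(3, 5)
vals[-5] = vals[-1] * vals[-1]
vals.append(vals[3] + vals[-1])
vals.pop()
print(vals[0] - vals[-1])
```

6

vals[-1] = vals[0]-vals[-1] = 3-0 = 3 → [3, 6, 3, 3]
vals[0] = 6 → [6, 6, 3, 3]
insert 5 at 3 → [6, 6, 3, 5, 3]
vals[-5] = vals[-1]*vals[-1] = 3*3 = 9 → [9, 6, 3, 5, 3]
append vals[3]+vals[-1] = 5+3 = 8 → [9, 6, 3, 5, 3, 8]
pop() removes 8 → [9, 6, 3, 5, 3]
vals[0]-vals[-1] = 9-3 = 6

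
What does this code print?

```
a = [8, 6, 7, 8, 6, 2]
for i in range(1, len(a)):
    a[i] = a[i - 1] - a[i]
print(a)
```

[8, 2, -5, -13, -19, -21]

i=1: a[1] = 8-6 = 2 → [8, 2, 7, 8, 6, 2]
i=2: a[2] = 2-7 = -5 → [8, 2, -5, 8, 6, 2]
i=3: a[3] = (-5)-8 = -13 → [8, 2, -5, -13, 6, 2]
i=4: a[4] = (-13)-6 = -19 → [8, 2, -5, -13, -19, 2]
i=5: a[5] = (-19)-2 = -21 → [8, 2, -5, -13, -19, -21]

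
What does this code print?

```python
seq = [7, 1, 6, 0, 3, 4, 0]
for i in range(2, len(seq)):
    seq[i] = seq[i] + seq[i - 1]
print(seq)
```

i=2: seq[2] = 6+1 = 7 → [7, 1, 7, 0, 3, 4, 0]
i=3: seq[3] = 0+7 = 7 → [7, 1, 7, 7, 3, 4, 0]
i=4: seq[4] = 3+7 = 10 → [7, 1, 7, 7, 10, 4, 0]
i=5: seq[5] = 4+10 = 14 → [7, 1, 7, 7, 10, 14, 0]
i=6: seq[6] = 0+14 = 14 → [7, 1, 7, 7, 10, 14, 14]

[7, 1, 7, 7, 10, 14, 14]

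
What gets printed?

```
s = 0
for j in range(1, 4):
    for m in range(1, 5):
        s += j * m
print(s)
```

60

j=1,m=1: s = 0+1 = 1
j=1,m=2: s = 1+2 = 3
j=1,m=3: s = 3+3 = 6
j=1,m=4: s = 6+4 = 10
j=2,m=1: s = 10+2 = 12
j=2,m=2: s = 12+4 = 16
j=2,m=3: s = 16+6 = 22
j=2,m=4: s = 22+8 = 30
j=3,m=1: s = 30+3 = 33
j=3,m=2: s = 33+6 = 39
j=3,m=3: s = 39+9 = 48
j=3,m=4: s = 48+12 = 60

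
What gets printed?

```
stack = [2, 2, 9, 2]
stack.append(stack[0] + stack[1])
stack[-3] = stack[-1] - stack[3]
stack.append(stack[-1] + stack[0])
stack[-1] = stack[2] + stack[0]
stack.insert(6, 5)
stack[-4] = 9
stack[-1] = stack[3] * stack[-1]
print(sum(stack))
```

append stack[0]+stack[1] = 2+2 = 4 → [2, 2, 9, 2, 4]
stack[-3] = stack[-1]-stack[3] = 4-2 = 2 → [2, 2, 2, 2, 4]
append stack[-1]+stack[0] = 4+2 = 6 → [2, 2, 2, 2, 4, 6]
stack[-1] = stack[2]+stack[0] = 2+2 = 4 → [2, 2, 2, 2, 4, 4]
insert 5 at 6 → [2, 2, 2, 2, 4, 4, 5]
stack[-4] = 9 → [2, 2, 2, 9, 4, 4, 5]
stack[-1] = stack[3]*stack[-1] = 9*5 = 45 → [2, 2, 2, 9, 4, 4, 45]
sum = 68

68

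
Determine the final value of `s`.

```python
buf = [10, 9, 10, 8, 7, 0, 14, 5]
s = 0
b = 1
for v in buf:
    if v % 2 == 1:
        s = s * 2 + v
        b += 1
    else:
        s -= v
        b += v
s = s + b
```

v=10: not odd, s = 0-10 = -10; b=11
v=9: odd, s = (-10)*2+9 = -11; b=12
v=10: not odd, s = (-11)-10 = -21; b=22
v=8: not odd, s = (-21)-8 = -29; b=30
v=7: odd, s = (-29)*2+7 = -51; b=31
v=0: not odd, s = (-51)-0 = -51; b=31
v=14: not odd, s = (-51)-14 = -65; b=45
v=5: odd, s = (-65)*2+5 = -125; b=46
s+b = (-125)+46 = -79

-79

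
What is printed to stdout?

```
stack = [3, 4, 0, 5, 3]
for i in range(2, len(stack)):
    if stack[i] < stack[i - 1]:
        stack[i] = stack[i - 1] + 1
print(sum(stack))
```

23

i=2: 0<4, stack[2] = 4+1 = 5 → [3, 4, 5, 5, 3]
i=3: 5>=5, unchanged → [3, 4, 5, 5, 3]
i=4: 3<5, stack[4] = 5+1 = 6 → [3, 4, 5, 5, 6]
sum = 23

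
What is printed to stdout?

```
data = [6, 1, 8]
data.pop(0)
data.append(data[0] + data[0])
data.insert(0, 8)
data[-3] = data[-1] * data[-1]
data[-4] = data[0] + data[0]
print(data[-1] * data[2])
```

16

pop(0) removes 6 → [1, 8]
append data[0]+data[0] = 1+1 = 2 → [1, 8, 2]
insert 8 at 0 → [8, 1, 8, 2]
data[-3] = data[-1]*data[-1] = 2*2 = 4 → [8, 4, 8, 2]
data[-4] = data[0]+data[0] = 8+8 = 16 → [16, 4, 8, 2]
data[-1]*data[2] = 2*8 = 16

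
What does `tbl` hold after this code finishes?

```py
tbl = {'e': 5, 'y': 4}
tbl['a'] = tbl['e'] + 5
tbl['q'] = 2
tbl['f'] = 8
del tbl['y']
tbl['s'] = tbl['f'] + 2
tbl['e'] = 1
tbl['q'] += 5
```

{'e': 1, 'a': 10, 'q': 7, 'f': 8, 's': 10}

tbl['a'] = tbl['e']+5 = 10 → {'e': 5, 'y': 4, 'a': 10}
tbl['q'] = 2 → {'e': 5, 'y': 4, 'a': 10, 'q': 2}
tbl['f'] = 8 → {'e': 5, 'y': 4, 'a': 10, 'q': 2, 'f': 8}
del 'y' → {'e': 5, 'a': 10, 'q': 2, 'f': 8}
tbl['s'] = tbl['f']+2 = 10 → {'e': 5, 'a': 10, 'q': 2, 'f': 8, 's': 10}
tbl['e'] = 1 → {'e': 1, 'a': 10, 'q': 2, 'f': 8, 's': 10}
tbl['q'] = 2+5 = 7 → {'e': 1, 'a': 10, 'q': 7, 'f': 8, 's': 10}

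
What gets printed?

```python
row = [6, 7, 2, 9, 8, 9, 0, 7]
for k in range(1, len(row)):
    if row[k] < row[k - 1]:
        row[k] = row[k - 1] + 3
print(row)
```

k=1: 7>=6, unchanged → [6, 7, 2, 9, 8, 9, 0, 7]
k=2: 2<7, row[2] = 7+3 = 10 → [6, 7, 10, 9, 8, 9, 0, 7]
k=3: 9<10, row[3] = 10+3 = 13 → [6, 7, 10, 13, 8, 9, 0, 7]
k=4: 8<13, row[4] = 13+3 = 16 → [6, 7, 10, 13, 16, 9, 0, 7]
k=5: 9<16, row[5] = 16+3 = 19 → [6, 7, 10, 13, 16, 19, 0, 7]
k=6: 0<19, row[6] = 19+3 = 22 → [6, 7, 10, 13, 16, 19, 22, 7]
k=7: 7<22, row[7] = 22+3 = 25 → [6, 7, 10, 13, 16, 19, 22, 25]

[6, 7, 10, 13, 16, 19, 22, 25]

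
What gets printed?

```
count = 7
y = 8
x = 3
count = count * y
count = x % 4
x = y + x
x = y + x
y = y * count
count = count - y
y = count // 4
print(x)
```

19

count = 7*8 = 56
count = 3%4 = 3
x = 8+3 = 11
x = 8+11 = 19
y = 8*3 = 24
count = 3-24 = -21
y = (-21)//4 = -6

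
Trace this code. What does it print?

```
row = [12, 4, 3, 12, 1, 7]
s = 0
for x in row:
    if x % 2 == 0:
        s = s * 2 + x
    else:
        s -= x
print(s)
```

54

x=12: even, s = 0*2+12 = 12
x=4: even, s = 12*2+4 = 28
x=3: not even, s = 28-3 = 25
x=12: even, s = 25*2+12 = 62
x=1: not even, s = 62-1 = 61
x=7: not even, s = 61-7 = 54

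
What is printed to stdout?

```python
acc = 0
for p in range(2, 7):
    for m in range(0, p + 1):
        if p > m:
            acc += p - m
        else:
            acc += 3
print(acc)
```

70

p=2,m=0: 2>0, acc = 0+2 = 2
p=2,m=1: 2>1, acc = 2+1 = 3
p=2,m=2: not 2>2, acc = 3+3 = 6
p=3,m=0: 3>0, acc = 6+3 = 9
p=3,m=1: 3>1, acc = 9+2 = 11
p=3,m=2: 3>2, acc = 11+1 = 12
p=3,m=3: not 3>3, acc = 12+3 = 15
p=4,m=0: 4>0, acc = 15+4 = 19
p=4,m=1: 4>1, acc = 19+3 = 22
p=4,m=2: 4>2, acc = 22+2 = 24
p=4,m=3: 4>3, acc = 24+1 = 25
p=4,m=4: not 4>4, acc = 25+3 = 28
p=5,m=0: 5>0, acc = 28+5 = 33
p=5,m=1: 5>1, acc = 33+4 = 37
p=5,m=2: 5>2, acc = 37+3 = 40
p=5,m=3: 5>3, acc = 40+2 = 42
p=5,m=4: 5>4, acc = 42+1 = 43
p=5,m=5: not 5>5, acc = 43+3 = 46
p=6,m=0: 6>0, acc = 46+6 = 52
p=6,m=1: 6>1, acc = 52+5 = 57
p=6,m=2: 6>2, acc = 57+4 = 61
p=6,m=3: 6>3, acc = 61+3 = 64
p=6,m=4: 6>4, acc = 64+2 = 66
p=6,m=5: 6>5, acc = 66+1 = 67
p=6,m=6: not 6>6, acc = 67+3 = 70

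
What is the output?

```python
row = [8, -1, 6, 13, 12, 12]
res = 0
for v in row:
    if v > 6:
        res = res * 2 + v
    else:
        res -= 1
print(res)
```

v=8: >6, res = 0*2+8 = 8
v=-1: not >6, res = 8-1 = 7
v=6: not >6, res = 7-1 = 6
v=13: >6, res = 6*2+13 = 25
v=12: >6, res = 25*2+12 = 62
v=12: >6, res = 62*2+12 = 136

136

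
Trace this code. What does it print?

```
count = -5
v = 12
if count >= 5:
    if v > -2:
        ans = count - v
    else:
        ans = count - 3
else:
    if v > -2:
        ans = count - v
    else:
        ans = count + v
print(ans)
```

-17

count=-5, v=12
count >= 5 is False; v > -2 is True
→ ans = count - v = -17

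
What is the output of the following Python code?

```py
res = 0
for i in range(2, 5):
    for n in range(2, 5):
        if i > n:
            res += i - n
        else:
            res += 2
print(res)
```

16

i=2,n=2: not 2>2, res = 0+2 = 2
i=2,n=3: not 2>3, res = 2+2 = 4
i=2,n=4: not 2>4, res = 4+2 = 6
i=3,n=2: 3>2, res = 6+1 = 7
i=3,n=3: not 3>3, res = 7+2 = 9
i=3,n=4: not 3>4, res = 9+2 = 11
i=4,n=2: 4>2, res = 11+2 = 13
i=4,n=3: 4>3, res = 13+1 = 14
i=4,n=4: not 4>4, res = 14+2 = 16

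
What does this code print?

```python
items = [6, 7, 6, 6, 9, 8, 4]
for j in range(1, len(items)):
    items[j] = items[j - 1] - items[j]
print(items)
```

[6, -1, -7, -13, -22, -30, -34]

j=1: items[1] = 6-7 = -1 → [6, -1, 6, 6, 9, 8, 4]
j=2: items[2] = (-1)-6 = -7 → [6, -1, -7, 6, 9, 8, 4]
j=3: items[3] = (-7)-6 = -13 → [6, -1, -7, -13, 9, 8, 4]
j=4: items[4] = (-13)-9 = -22 → [6, -1, -7, -13, -22, 8, 4]
j=5: items[5] = (-22)-8 = -30 → [6, -1, -7, -13, -22, -30, 4]
j=6: items[6] = (-30)-4 = -34 → [6, -1, -7, -13, -22, -30, -34]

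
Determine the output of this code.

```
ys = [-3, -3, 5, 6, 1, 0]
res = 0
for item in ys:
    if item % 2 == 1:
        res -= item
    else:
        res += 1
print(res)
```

item=-3: odd, res = 0-(-3) = 3
item=-3: odd, res = 3-(-3) = 6
item=5: odd, res = 6-5 = 1
item=6: not odd, res = 1+1 = 2
item=1: odd, res = 2-1 = 1
item=0: not odd, res = 1+1 = 2

2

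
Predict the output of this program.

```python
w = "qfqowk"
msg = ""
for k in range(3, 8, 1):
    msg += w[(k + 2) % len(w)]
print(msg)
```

kqfqo

k=3: add w[5]='k' → 'k'
k=4: add w[0]='q' → 'kq'
k=5: add w[1]='f' → 'kqf'
k=6: add w[2]='q' → 'kqfq'
k=7: add w[3]='o' → 'kqfqo'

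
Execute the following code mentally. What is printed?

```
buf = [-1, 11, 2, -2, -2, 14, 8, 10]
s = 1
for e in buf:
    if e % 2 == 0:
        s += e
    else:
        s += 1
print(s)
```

e=-1: not even, s = 1+1 = 2
e=11: not even, s = 2+1 = 3
e=2: even, s = 3+2 = 5
e=-2: even, s = 5+(-2) = 3
e=-2: even, s = 3+(-2) = 1
e=14: even, s = 1+14 = 15
e=8: even, s = 15+8 = 23
e=10: even, s = 23+10 = 33

33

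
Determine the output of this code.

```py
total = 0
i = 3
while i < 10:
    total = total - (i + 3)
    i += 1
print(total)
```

-63

i=3: total = 0-6 = -6
i=4: total = (-6)-7 = -13
i=5: total = (-13)-8 = -21
i=6: total = (-21)-9 = -30
i=7: total = (-30)-10 = -40
i=8: total = (-40)-11 = -51
i=9: total = (-51)-12 = -63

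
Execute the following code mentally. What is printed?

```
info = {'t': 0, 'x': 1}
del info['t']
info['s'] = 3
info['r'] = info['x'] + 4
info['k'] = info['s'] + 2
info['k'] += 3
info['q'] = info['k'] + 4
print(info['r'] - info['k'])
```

del 't' → {'x': 1}
info['s'] = 3 → {'x': 1, 's': 3}
info['r'] = info['x']+4 = 5 → {'x': 1, 's': 3, 'r': 5}
info['k'] = info['s']+2 = 5 → {'x': 1, 's': 3, 'r': 5, 'k': 5}
info['k'] = 5+3 = 8 → {'x': 1, 's': 3, 'r': 5, 'k': 8}
info['q'] = info['k']+4 = 12 → {'x': 1, 's': 3, 'r': 5, 'k': 8, 'q': 12}
info['r']-info['k'] = 5-8 = -3

-3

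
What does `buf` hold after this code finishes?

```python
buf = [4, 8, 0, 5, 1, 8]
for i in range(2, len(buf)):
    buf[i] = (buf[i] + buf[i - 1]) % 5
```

i=2: buf[2] = (0+8)%5 = 3 → [4, 8, 3, 5, 1, 8]
i=3: buf[3] = (5+3)%5 = 3 → [4, 8, 3, 3, 1, 8]
i=4: buf[4] = (1+3)%5 = 4 → [4, 8, 3, 3, 4, 8]
i=5: buf[5] = (8+4)%5 = 2 → [4, 8, 3, 3, 4, 2]

[4, 8, 3, 3, 4, 2]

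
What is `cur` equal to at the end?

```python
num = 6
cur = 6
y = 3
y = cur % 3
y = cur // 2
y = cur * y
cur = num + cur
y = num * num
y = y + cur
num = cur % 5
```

12

y = 6%3 = 0
y = 6//2 = 3
y = 6*3 = 18
cur = 6+6 = 12
y = 6*6 = 36
y = 36+12 = 48
num = 12%5 = 2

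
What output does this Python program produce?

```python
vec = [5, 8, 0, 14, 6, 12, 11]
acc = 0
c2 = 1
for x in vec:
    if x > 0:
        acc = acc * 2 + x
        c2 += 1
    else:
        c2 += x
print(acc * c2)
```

x=5: >0, acc = 0*2+5 = 5; c2=2
x=8: >0, acc = 5*2+8 = 18; c2=3
x=0: not >0; c2=3
x=14: >0, acc = 18*2+14 = 50; c2=4
x=6: >0, acc = 50*2+6 = 106; c2=5
x=12: >0, acc = 106*2+12 = 224; c2=6
x=11: >0, acc = 224*2+11 = 459; c2=7
acc*c2 = 459*7 = 3213

3213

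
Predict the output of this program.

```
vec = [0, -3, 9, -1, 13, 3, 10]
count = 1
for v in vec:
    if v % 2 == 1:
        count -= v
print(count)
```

v=0: not odd
v=-3: odd, count = 1-(-3) = 4
v=9: odd, count = 4-9 = -5
v=-1: odd, count = (-5)-(-1) = -4
v=13: odd, count = (-4)-13 = -17
v=3: odd, count = (-17)-3 = -20
v=10: not odd

-20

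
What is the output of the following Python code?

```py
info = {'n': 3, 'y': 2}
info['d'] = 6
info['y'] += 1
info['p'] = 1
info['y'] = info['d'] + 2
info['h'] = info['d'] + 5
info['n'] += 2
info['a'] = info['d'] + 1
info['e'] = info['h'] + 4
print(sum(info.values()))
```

53

info['d'] = 6 → {'n': 3, 'y': 2, 'd': 6}
info['y'] = 2+1 = 3 → {'n': 3, 'y': 3, 'd': 6}
info['p'] = 1 → {'n': 3, 'y': 3, 'd': 6, 'p': 1}
info['y'] = info['d']+2 = 8 → {'n': 3, 'y': 8, 'd': 6, 'p': 1}
info['h'] = info['d']+5 = 11 → {'n': 3, 'y': 8, 'd': 6, 'p': 1, 'h': 11}
info['n'] = 3+2 = 5 → {'n': 5, 'y': 8, 'd': 6, 'p': 1, 'h': 11}
info['a'] = info['d']+1 = 7 → {'n': 5, 'y': 8, 'd': 6, 'p': 1, 'h': 11, 'a': 7}
info['e'] = info['h']+4 = 15 → {'n': 5, 'y': 8, 'd': 6, 'p': 1, 'h': 11, 'a': 7, 'e': 15}
sum of values = 53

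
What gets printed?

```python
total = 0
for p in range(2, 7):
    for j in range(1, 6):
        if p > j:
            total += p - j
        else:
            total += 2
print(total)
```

p=2,j=1: 2>1, total = 0+1 = 1
p=2,j=2: not 2>2, total = 1+2 = 3
p=2,j=3: not 2>3, total = 3+2 = 5
p=2,j=4: not 2>4, total = 5+2 = 7
p=2,j=5: not 2>5, total = 7+2 = 9
p=3,j=1: 3>1, total = 9+2 = 11
p=3,j=2: 3>2, total = 11+1 = 12
p=3,j=3: not 3>3, total = 12+2 = 14
p=3,j=4: not 3>4, total = 14+2 = 16
p=3,j=5: not 3>5, total = 16+2 = 18
p=4,j=1: 4>1, total = 18+3 = 21
p=4,j=2: 4>2, total = 21+2 = 23
p=4,j=3: 4>3, total = 23+1 = 24
p=4,j=4: not 4>4, total = 24+2 = 26
p=4,j=5: not 4>5, total = 26+2 = 28
p=5,j=1: 5>1, total = 28+4 = 32
p=5,j=2: 5>2, total = 32+3 = 35
p=5,j=3: 5>3, total = 35+2 = 37
p=5,j=4: 5>4, total = 37+1 = 38
p=5,j=5: not 5>5, total = 38+2 = 40
p=6,j=1: 6>1, total = 40+5 = 45
p=6,j=2: 6>2, total = 45+4 = 49
p=6,j=3: 6>3, total = 49+3 = 52
p=6,j=4: 6>4, total = 52+2 = 54
p=6,j=5: 6>5, total = 54+1 = 55

55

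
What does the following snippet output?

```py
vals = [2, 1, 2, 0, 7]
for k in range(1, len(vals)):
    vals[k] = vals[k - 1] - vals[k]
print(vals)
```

k=1: vals[1] = 2-1 = 1 → [2, 1, 2, 0, 7]
k=2: vals[2] = 1-2 = -1 → [2, 1, -1, 0, 7]
k=3: vals[3] = (-1)-0 = -1 → [2, 1, -1, -1, 7]
k=4: vals[4] = (-1)-7 = -8 → [2, 1, -1, -1, -8]

[2, 1, -1, -1, -8]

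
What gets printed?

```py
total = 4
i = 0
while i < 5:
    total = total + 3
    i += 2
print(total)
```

13

i=0: total = 4+3 = 7
i=2: total = 7+3 = 10
i=4: total = 10+3 = 13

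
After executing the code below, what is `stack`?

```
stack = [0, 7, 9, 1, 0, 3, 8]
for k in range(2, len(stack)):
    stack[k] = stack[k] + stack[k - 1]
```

k=2: stack[2] = 9+7 = 16 → [0, 7, 16, 1, 0, 3, 8]
k=3: stack[3] = 1+16 = 17 → [0, 7, 16, 17, 0, 3, 8]
k=4: stack[4] = 0+17 = 17 → [0, 7, 16, 17, 17, 3, 8]
k=5: stack[5] = 3+17 = 20 → [0, 7, 16, 17, 17, 20, 8]
k=6: stack[6] = 8+20 = 28 → [0, 7, 16, 17, 17, 20, 28]

[0, 7, 16, 17, 17, 20, 28]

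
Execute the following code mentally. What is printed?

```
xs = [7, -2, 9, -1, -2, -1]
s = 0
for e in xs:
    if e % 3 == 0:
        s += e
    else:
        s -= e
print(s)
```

e=7: not %3==0, s = 0-7 = -7
e=-2: not %3==0, s = (-7)-(-2) = -5
e=9: %3==0, s = (-5)+9 = 4
e=-1: not %3==0, s = 4-(-1) = 5
e=-2: not %3==0, s = 5-(-2) = 7
e=-1: not %3==0, s = 7-(-1) = 8

8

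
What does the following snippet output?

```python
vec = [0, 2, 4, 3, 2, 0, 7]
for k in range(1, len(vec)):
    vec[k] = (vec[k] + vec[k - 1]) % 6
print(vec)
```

k=1: vec[1] = (2+0)%6 = 2 → [0, 2, 4, 3, 2, 0, 7]
k=2: vec[2] = (4+2)%6 = 0 → [0, 2, 0, 3, 2, 0, 7]
k=3: vec[3] = (3+0)%6 = 3 → [0, 2, 0, 3, 2, 0, 7]
k=4: vec[4] = (2+3)%6 = 5 → [0, 2, 0, 3, 5, 0, 7]
k=5: vec[5] = (0+5)%6 = 5 → [0, 2, 0, 3, 5, 5, 7]
k=6: vec[6] = (7+5)%6 = 0 → [0, 2, 0, 3, 5, 5, 0]

[0, 2, 0, 3, 5, 5, 0]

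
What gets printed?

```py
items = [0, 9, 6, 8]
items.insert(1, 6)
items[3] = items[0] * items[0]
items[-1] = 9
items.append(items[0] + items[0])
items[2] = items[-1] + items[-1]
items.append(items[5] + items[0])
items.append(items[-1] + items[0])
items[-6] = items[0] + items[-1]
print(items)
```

[0, 6, 0, 0, 9, 0, 0, 0]

insert 6 at 1 → [0, 6, 9, 6, 8]
items[3] = items[0]*items[0] = 0*0 = 0 → [0, 6, 9, 0, 8]
items[-1] = 9 → [0, 6, 9, 0, 9]
append items[0]+items[0] = 0+0 = 0 → [0, 6, 9, 0, 9, 0]
items[2] = items[-1]+items[-1] = 0+0 = 0 → [0, 6, 0, 0, 9, 0]
append items[5]+items[0] = 0+0 = 0 → [0, 6, 0, 0, 9, 0, 0]
append items[-1]+items[0] = 0+0 = 0 → [0, 6, 0, 0, 9, 0, 0, 0]
items[-6] = items[0]+items[-1] = 0+0 = 0 → [0, 6, 0, 0, 9, 0, 0, 0]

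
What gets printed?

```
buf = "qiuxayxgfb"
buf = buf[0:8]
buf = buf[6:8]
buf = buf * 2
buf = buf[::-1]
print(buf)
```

gxgx

slice [0:8] → 'qiuxayxg'
slice [6:8] → 'xg'
repeat ×2 → 'xgxg'
reverse → 'gxgx'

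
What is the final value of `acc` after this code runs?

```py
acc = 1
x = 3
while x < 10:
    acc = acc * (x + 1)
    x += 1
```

604800

x=3: acc = 1*4 = 4
x=4: acc = 4*5 = 20
x=5: acc = 20*6 = 120
x=6: acc = 120*7 = 840
x=7: acc = 840*8 = 6720
x=8: acc = 6720*9 = 60480
x=9: acc = 60480*10 = 604800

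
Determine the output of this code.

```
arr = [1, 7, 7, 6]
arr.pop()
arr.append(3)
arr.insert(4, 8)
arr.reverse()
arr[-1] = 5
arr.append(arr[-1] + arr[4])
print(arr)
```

pop() removes 6 → [1, 7, 7]
append 3 → [1, 7, 7, 3]
insert 8 at 4 → [1, 7, 7, 3, 8]
reverse → [8, 3, 7, 7, 1]
arr[-1] = 5 → [8, 3, 7, 7, 5]
append arr[-1]+arr[4] = 5+5 = 10 → [8, 3, 7, 7, 5, 10]

[8, 3, 7, 7, 5, 10]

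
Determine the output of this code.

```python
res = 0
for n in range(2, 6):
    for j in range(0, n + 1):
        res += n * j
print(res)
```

139

n=2,j=0: res = 0+0 = 0
n=2,j=1: res = 0+2 = 2
n=2,j=2: res = 2+4 = 6
n=3,j=0: res = 6+0 = 6
n=3,j=1: res = 6+3 = 9
n=3,j=2: res = 9+6 = 15
n=3,j=3: res = 15+9 = 24
n=4,j=0: res = 24+0 = 24
n=4,j=1: res = 24+4 = 28
n=4,j=2: res = 28+8 = 36
n=4,j=3: res = 36+12 = 48
n=4,j=4: res = 48+16 = 64
n=5,j=0: res = 64+0 = 64
n=5,j=1: res = 64+5 = 69
n=5,j=2: res = 69+10 = 79
n=5,j=3: res = 79+15 = 94
n=5,j=4: res = 94+20 = 114
n=5,j=5: res = 114+25 = 139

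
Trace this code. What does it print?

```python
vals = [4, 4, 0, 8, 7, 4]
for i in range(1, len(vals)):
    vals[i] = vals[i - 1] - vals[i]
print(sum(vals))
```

i=1: vals[1] = 4-4 = 0 → [4, 0, 0, 8, 7, 4]
i=2: vals[2] = 0-0 = 0 → [4, 0, 0, 8, 7, 4]
i=3: vals[3] = 0-8 = -8 → [4, 0, 0, -8, 7, 4]
i=4: vals[4] = (-8)-7 = -15 → [4, 0, 0, -8, -15, 4]
i=5: vals[5] = (-15)-4 = -19 → [4, 0, 0, -8, -15, -19]
sum = -38

-38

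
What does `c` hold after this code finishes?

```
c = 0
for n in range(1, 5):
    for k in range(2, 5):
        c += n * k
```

n=1,k=2: c = 0+2 = 2
n=1,k=3: c = 2+3 = 5
n=1,k=4: c = 5+4 = 9
n=2,k=2: c = 9+4 = 13
n=2,k=3: c = 13+6 = 19
n=2,k=4: c = 19+8 = 27
n=3,k=2: c = 27+6 = 33
n=3,k=3: c = 33+9 = 42
n=3,k=4: c = 42+12 = 54
n=4,k=2: c = 54+8 = 62
n=4,k=3: c = 62+12 = 74
n=4,k=4: c = 74+16 = 90

90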